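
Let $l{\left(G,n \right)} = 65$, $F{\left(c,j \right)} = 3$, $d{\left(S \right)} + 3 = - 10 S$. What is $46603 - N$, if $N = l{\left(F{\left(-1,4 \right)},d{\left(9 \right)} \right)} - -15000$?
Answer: $31538$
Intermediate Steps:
$d{\left(S \right)} = -3 - 10 S$
$N = 15065$ ($N = 65 - -15000 = 65 + 15000 = 15065$)
$46603 - N = 46603 - 15065 = 31538$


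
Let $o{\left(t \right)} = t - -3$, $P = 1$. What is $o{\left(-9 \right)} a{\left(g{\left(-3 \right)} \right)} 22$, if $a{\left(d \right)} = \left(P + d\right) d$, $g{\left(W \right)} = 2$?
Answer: $-792$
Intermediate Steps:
$o{\left(t \right)} = 3 + t$ ($o{\left(t \right)} = t + 3 = 3 + t$)
$a{\left(d \right)} = d \left(1 + d\right)$ ($a{\left(d \right)} = \left(1 + d\right) d = d \left(1 + d\right)$)
$o{\left(-9 \right)} a{\left(g{\left(-3 \right)} \right)} 22 = \left(3 - 9\right) 2 \left(1 + 2\right) 22 = - 6 \cdot 2 \cdot 3 \cdot 22 = \left(-6\right) 6 \cdot 22 = \left(-36\right) 22 = -792$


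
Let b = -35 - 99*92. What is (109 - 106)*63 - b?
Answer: 9332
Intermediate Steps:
b = -9143 (b = -35 - 9108 = -9143)
(109 - 106)*63 - b = (109 - 106)*63 - 1*(-9143) = 3*63 + 9143 = 189 + 9143 = 9332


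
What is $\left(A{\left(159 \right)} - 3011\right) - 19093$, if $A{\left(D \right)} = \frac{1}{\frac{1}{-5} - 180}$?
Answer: $- \frac{19915709}{901} \approx -22104.0$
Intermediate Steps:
$A{\left(D \right)} = - \frac{5}{901}$ ($A{\left(D \right)} = \frac{1}{- \frac{1}{5} - 180} = \frac{1}{- \frac{901}{5}} = - \frac{5}{901}$)
$\left(A{\left(159 \right)} - 3011\right) - 19093 = \left(- \frac{5}{901} - 3011\right) - 19093 = - \frac{2712916}{901} - 19093 = - \frac{19915709}{901}$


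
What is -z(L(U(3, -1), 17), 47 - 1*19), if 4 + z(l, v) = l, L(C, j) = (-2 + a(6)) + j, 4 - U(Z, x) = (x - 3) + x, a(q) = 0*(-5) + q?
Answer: -17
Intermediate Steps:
a(q) = q (a(q) = 0 + q = q)
U(Z, x) = 7 - 2*x (U(Z, x) = 4 - ((x - 3) + x) = 4 - ((-3 + x) + x) = 4 - (-3 + 2*x) = 4 + (3 - 2*x) = 7 - 2*x)
L(C, j) = 4 + j (L(C, j) = (-2 + 6) + j = 4 + j)
z(l, v) = -4 + l
-z(L(U(3, -1), 17), 47 - 1*19) = -(-4 + (4 + 17)) = -(-4 + 21) = -1*17 = -17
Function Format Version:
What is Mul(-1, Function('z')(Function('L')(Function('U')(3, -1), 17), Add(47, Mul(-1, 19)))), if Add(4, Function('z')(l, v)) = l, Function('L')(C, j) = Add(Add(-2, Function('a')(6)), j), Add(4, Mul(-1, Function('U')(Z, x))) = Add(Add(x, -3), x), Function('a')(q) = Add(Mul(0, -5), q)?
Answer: -17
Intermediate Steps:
Function('a')(q) = q (Function('a')(q) = Add(0, q) = q)
Function('U')(Z, x) = Add(7, Mul(-2, x)) (Function('U')(Z, x) = Add(4, Mul(-1, Add(Add(x, -3), x))) = Add(4, Mul(-1, Add(Add(-3, x), x))) = Add(4, Mul(-1, Add(-3, Mul(2, x)))) = Add(4, Add(3, Mul(-2, x))) = Add(7, Mul(-2, x)))
Function('L')(C, j) = Add(4, j) (Function('L')(C, j) = Add(Add(-2, 6), j) = Add(4, j))
Function('z')(l, v) = Add(-4, l)
Mul(-1, Function('z')(Function('L')(Function('U')(3, -1), 17), Add(47, Mul(-1, 19)))) = Mul(-1, Add(-4, Add(4, 17))) = Mul(-1, Add(-4, 21)) = Mul(-1, 17) = -17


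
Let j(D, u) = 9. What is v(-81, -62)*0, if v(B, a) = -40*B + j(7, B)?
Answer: 0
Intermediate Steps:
v(B, a) = 9 - 40*B (v(B, a) = -40*B + 9 = 9 - 40*B)
v(-81, -62)*0 = (9 - 40*(-81))*0 = (9 + 3240)*0 = 3249*0 = 0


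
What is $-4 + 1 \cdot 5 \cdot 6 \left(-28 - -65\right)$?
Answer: $1106$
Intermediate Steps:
$-4 + 1 \cdot 5 \cdot 6 \left(-28 - -65\right) = -4 + 5 \cdot 6 \left(-28 + 65\right) = -4 + 30 \cdot 37 = -4 + 1110 = 1106$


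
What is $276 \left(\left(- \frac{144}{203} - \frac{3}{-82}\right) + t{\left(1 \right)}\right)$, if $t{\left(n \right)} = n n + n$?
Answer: $\frac{3048834}{8323} \approx 366.31$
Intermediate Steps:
$t{\left(n \right)} = n + n^{2}$ ($t{\left(n \right)} = n^{2} + n = n + n^{2}$)
$276 \left(\left(- \frac{144}{203} - \frac{3}{-82}\right) + t{\left(1 \right)}\right) = 276 \left(\left(- \frac{144}{203} - \frac{3}{-82}\right) + 1 \left(1 + 1\right)\right) = 276 \left(\left(\left(-144\right) \frac{1}{203} - - \frac{3}{82}\right) + 1 \cdot 2\right) = 276 \left(\left(- \frac{144}{203} + \frac{3}{82}\right) + 2\right) = 276 \left(- \frac{11199}{16646} + 2\right) = 276 \cdot \frac{22093}{16646} = \frac{3048834}{8323}$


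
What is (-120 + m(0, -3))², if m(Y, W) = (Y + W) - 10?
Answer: 17689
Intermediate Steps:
m(Y, W) = -10 + W + Y (m(Y, W) = (W + Y) - 10 = -10 + W + Y)
(-120 + m(0, -3))² = (-120 + (-10 - 3 + 0))² = (-120 - 13)² = (-133)² = 17689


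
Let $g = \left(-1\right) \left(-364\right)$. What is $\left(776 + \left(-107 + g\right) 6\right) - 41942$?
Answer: $-39624$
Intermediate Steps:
$g = 364$
$\left(776 + \left(-107 + g\right) 6\right) - 41942 = \left(776 + \left(-107 + 364\right) 6\right) - 41942 = \left(776 + 257 \cdot 6\right) - 41942 = \left(776 + 1542\right) - 41942 = 2318 - 41942 = -39624$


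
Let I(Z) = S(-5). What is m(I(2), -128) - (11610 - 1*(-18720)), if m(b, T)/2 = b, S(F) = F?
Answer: -30340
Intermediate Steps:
I(Z) = -5
m(b, T) = 2*b
m(I(2), -128) - (11610 - 1*(-18720)) = 2*(-5) - (11610 - 1*(-18720)) = -10 - (11610 + 18720) = -10 - 1*30330 = -10 - 30330 = -30340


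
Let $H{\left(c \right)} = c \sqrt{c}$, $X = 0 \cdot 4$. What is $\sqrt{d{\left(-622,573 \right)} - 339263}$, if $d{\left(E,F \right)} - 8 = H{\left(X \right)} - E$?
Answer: $i \sqrt{338633} \approx 581.92 i$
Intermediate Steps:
$X = 0$
$H{\left(c \right)} = c^{\frac{3}{2}}$
$d{\left(E,F \right)} = 8 - E$ ($d{\left(E,F \right)} = 8 - \left(0 + E\right) = 8 + \left(0 - E\right) = 8 - E$)
$\sqrt{d{\left(-622,573 \right)} - 339263} = \sqrt{\left(8 - -622\right) - 339263} = \sqrt{\left(8 + 622\right) - 339263} = \sqrt{630 - 339263} = \sqrt{-338633} = i \sqrt{338633}$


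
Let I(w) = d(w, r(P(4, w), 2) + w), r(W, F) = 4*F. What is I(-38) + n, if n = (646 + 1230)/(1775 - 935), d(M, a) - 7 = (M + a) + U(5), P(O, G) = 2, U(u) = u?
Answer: -1613/30 ≈ -53.767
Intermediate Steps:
d(M, a) = 12 + M + a (d(M, a) = 7 + ((M + a) + 5) = 7 + (5 + M + a) = 12 + M + a)
n = 67/30 (n = 1876/840 = 1876*(1/840) = 67/30 ≈ 2.2333)
I(w) = 20 + 2*w (I(w) = 12 + w + (4*2 + w) = 12 + w + (8 + w) = 20 + 2*w)
I(-38) + n = (20 + 2*(-38)) + 67/30 = (20 - 76) + 67/30 = -56 + 67/30 = -1613/30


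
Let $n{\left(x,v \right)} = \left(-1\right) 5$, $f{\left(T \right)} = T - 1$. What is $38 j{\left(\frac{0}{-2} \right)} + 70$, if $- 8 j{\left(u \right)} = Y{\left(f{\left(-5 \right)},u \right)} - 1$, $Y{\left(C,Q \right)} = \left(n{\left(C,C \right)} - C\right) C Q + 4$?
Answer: $\frac{223}{4} \approx 55.75$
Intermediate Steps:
$f{\left(T \right)} = -1 + T$
$n{\left(x,v \right)} = -5$
$Y{\left(C,Q \right)} = 4 + C Q \left(-5 - C\right)$ ($Y{\left(C,Q \right)} = \left(-5 - C\right) C Q + 4 = C \left(-5 - C\right) Q + 4 = C Q \left(-5 - C\right) + 4 = 4 + C Q \left(-5 - C\right)$)
$j{\left(u \right)} = - \frac{3}{8} + \frac{3 u}{4}$ ($j{\left(u \right)} = - \frac{\left(4 - u \left(-1 - 5\right)^{2} - 5 \left(-1 - 5\right) u\right) - 1}{8} = - \frac{\left(4 - u \left(-6\right)^{2} - - 30 u\right) - 1}{8} = - \frac{\left(4 - u 36 + 30 u\right) - 1}{8} = - \frac{\left(4 - 36 u + 30 u\right) - 1}{8} = - \frac{\left(4 - 6 u\right) - 1}{8} = - \frac{3 - 6 u}{8} = - \frac{3}{8} + \frac{3 u}{4}$)
$38 j{\left(\frac{0}{-2} \right)} + 70 = 38 \left(- \frac{3}{8} + \frac{3 \frac{0}{-2}}{4}\right) + 70 = 38 \left(- \frac{3}{8} + \frac{3 \cdot 0 \left(- \frac{1}{2}\right)}{4}\right) + 70 = 38 \left(- \frac{3}{8} + \frac{3}{4} \cdot 0\right) + 70 = 38 \left(- \frac{3}{8} + 0\right) + 70 = 38 \left(- \frac{3}{8}\right) + 70 = - \frac{57}{4} + 70 = \frac{223}{4}$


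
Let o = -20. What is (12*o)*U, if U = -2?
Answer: 480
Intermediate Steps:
(12*o)*U = (12*(-20))*(-2) = -240*(-2) = 480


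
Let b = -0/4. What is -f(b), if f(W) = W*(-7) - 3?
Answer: 3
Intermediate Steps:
b = 0 (b = -0/4 = -42*0 = 0)
f(W) = -3 - 7*W (f(W) = -7*W - 3 = -3 - 7*W)
-f(b) = -(-3 - 7*0) = -(-3 + 0) = -1*(-3) = 3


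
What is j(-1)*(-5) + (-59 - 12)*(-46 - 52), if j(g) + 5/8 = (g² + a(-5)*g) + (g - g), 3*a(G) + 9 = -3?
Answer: 55489/8 ≈ 6936.1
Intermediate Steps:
a(G) = -4 (a(G) = -3 + (⅓)*(-3) = -3 - 1 = -4)
j(g) = -5/8 + g² - 4*g (j(g) = -5/8 + ((g² - 4*g) + (g - g)) = -5/8 + ((g² - 4*g) + 0) = -5/8 + (g² - 4*g) = -5/8 + g² - 4*g)
j(-1)*(-5) + (-59 - 12)*(-46 - 52) = (-5/8 + (-1)² - 4*(-1))*(-5) + (-59 - 12)*(-46 - 52) = (-5/8 + 1 + 4)*(-5) - 71*(-98) = (35/8)*(-5) + 6958 = -175/8 + 6958 = 55489/8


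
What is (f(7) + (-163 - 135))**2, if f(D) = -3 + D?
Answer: 86436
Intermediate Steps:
(f(7) + (-163 - 135))**2 = ((-3 + 7) + (-163 - 135))**2 = (4 - 298)**2 = (-294)**2 = 86436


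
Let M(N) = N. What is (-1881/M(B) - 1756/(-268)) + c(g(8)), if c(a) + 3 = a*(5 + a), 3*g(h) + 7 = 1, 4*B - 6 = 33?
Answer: -170168/871 ≈ -195.37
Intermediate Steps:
B = 39/4 (B = 3/2 + (1/4)*33 = 3/2 + 33/4 = 39/4 ≈ 9.7500)
g(h) = -2 (g(h) = -7/3 + (1/3)*1 = -7/3 + 1/3 = -2)
c(a) = -3 + a*(5 + a)
(-1881/M(B) - 1756/(-268)) + c(g(8)) = (-1881/39/4 - 1756/(-268)) + (-3 + (-2)**2 + 5*(-2)) = (-1881*4/39 - 1756*(-1/268)) + (-3 + 4 - 10) = (-2508/13 + 439/67) - 9 = -162329/871 - 9 = -170168/871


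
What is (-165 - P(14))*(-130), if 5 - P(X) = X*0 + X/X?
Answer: 21970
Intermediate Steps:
P(X) = 4 (P(X) = 5 - (X*0 + X/X) = 5 - (0 + 1) = 5 - 1*1 = 5 - 1 = 4)
(-165 - P(14))*(-130) = (-165 - 1*4)*(-130) = (-165 - 4)*(-130) = -169*(-130) = 21970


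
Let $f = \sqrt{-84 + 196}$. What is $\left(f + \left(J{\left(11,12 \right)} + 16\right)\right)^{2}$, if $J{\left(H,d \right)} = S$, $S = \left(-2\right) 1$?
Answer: $308 + 112 \sqrt{7} \approx 604.32$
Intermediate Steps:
$f = 4 \sqrt{7}$ ($f = \sqrt{112} = 4 \sqrt{7} \approx 10.583$)
$S = -2$
$J{\left(H,d \right)} = -2$
$\left(f + \left(J{\left(11,12 \right)} + 16\right)\right)^{2} = \left(4 \sqrt{7} + \left(-2 + 16\right)\right)^{2} = \left(4 \sqrt{7} + 14\right)^{2} = \left(14 + 4 \sqrt{7}\right)^{2}$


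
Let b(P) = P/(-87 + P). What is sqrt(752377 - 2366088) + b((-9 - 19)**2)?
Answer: 784/697 + I*sqrt(1613711) ≈ 1.1248 + 1270.3*I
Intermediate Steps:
sqrt(752377 - 2366088) + b((-9 - 19)**2) = sqrt(752377 - 2366088) + (-9 - 19)**2/(-87 + (-9 - 19)**2) = sqrt(-1613711) + (-28)**2/(-87 + (-28)**2) = I*sqrt(1613711) + 784/(-87 + 784) = I*sqrt(1613711) + 784/697 = 784/697 + I*sqrt(1613711)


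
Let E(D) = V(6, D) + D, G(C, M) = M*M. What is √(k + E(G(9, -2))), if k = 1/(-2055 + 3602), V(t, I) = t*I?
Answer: 3*√7445711/1547 ≈ 5.2916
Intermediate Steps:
V(t, I) = I*t
G(C, M) = M²
E(D) = 7*D (E(D) = D*6 + D = 6*D + D = 7*D)
k = 1/1547 ≈ 0.00064641
√(k + E(G(9, -2))) = √(1/1547 + 7*(-2)²) = √(1/1547 + 7*4) = √(1/1547 + 28) = √(43317/1547) = 3*√7445711/1547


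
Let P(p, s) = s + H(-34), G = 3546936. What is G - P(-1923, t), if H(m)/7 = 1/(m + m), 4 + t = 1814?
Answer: 241068575/68 ≈ 3.5451e+6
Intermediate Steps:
t = 1810 (t = -4 + 1814 = 1810)
H(m) = 7/(2*m) (H(m) = 7/(m + m) = 7/((2*m)) = 7*(1/(2*m)) = 7/(2*m))
P(p, s) = -7/68 + s (P(p, s) = s + (7/2)/(-34) = s + (7/2)*(-1/34) = s - 7/68 = -7/68 + s)
G - P(-1923, t) = 3546936 - (-7/68 + 1810) = 3546936 - 1*123073/68 = 3546936 - 123073/68 = 241068575/68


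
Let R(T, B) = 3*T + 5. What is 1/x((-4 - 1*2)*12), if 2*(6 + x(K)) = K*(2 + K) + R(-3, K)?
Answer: 1/2512 ≈ 0.00039809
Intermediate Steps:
R(T, B) = 5 + 3*T
x(K) = -8 + K*(2 + K)/2 (x(K) = -6 + (K*(2 + K) + (5 + 3*(-3)))/2 = -6 + (K*(2 + K) + (5 - 9))/2 = -6 + (K*(2 + K) - 4)/2 = -6 + (-4 + K*(2 + K))/2 = -6 + (-2 + K*(2 + K)/2) = -8 + K*(2 + K)/2)
1/x((-4 - 1*2)*12) = 1/(-8 + (-4 - 1*2)*12 + ((-4 - 1*2)*12)**2/2) = 1/(-8 + (-4 - 2)*12 + ((-4 - 2)*12)**2/2) = 1/(-8 - 6*12 + (-6*12)**2/2) = 1/(-8 - 72 + (1/2)*(-72)**2) = 1/(-8 - 72 + (1/2)*5184) = 1/(-8 - 72 + 2592) = 1/2512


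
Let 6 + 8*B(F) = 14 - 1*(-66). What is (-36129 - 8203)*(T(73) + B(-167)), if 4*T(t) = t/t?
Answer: -421154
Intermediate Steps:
T(t) = ¼ (T(t) = (t/t)/4 = (¼)*1 = ¼)
B(F) = 37/4 (B(F) = -¾ + (14 - 1*(-66))/8 = -¾ + (14 + 66)/8 = -¾ + (⅛)*80 = -¾ + 10 = 37/4)
(-36129 - 8203)*(T(73) + B(-167)) = (-36129 - 8203)*(¼ + 37/4) = -44332*19/2 = -421154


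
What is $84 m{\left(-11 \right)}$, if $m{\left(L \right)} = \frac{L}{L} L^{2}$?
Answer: $10164$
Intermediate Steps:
$m{\left(L \right)} = L^{2}$ ($m{\left(L \right)} = 1 L^{2} = L^{2}$)
$84 m{\left(-11 \right)} = 84 \left(-11\right)^{2} = 84 \cdot 121 = 10164$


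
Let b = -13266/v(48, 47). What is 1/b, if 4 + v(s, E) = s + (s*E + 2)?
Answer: -1151/6633 ≈ -0.17353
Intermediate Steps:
v(s, E) = -2 + s + E*s (v(s, E) = -4 + (s + (s*E + 2)) = -4 + (s + (E*s + 2)) = -4 + (s + (2 + E*s)) = -4 + (2 + s + E*s) = -2 + s + E*s)
b = -6633/1151 (b = -13266/(-2 + 48 + 47*48) = -13266/(-2 + 48 + 2256) = -13266/2302 = -13266*1/2302 = -6633/1151 ≈ -5.7628)
1/b = 1/(-6633/1151) = -1151/6633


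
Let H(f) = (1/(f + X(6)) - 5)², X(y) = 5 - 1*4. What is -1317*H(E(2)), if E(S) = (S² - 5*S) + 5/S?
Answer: -960093/25 ≈ -38404.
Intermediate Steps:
X(y) = 1 (X(y) = 5 - 4 = 1)
E(S) = S² - 5*S + 5/S
H(f) = (-5 + 1/(1 + f))² (H(f) = (1/(f + 1) - 5)² = (1/(1 + f) - 5)² = (-5 + 1/(1 + f))²)
-1317*H(E(2)) = -1317*(4 + 5*((5 + 2²*(-5 + 2))/2))²/(1 + (5 + 2²*(-5 + 2))/2)² = -1317*(4 + 5*((5 + 4*(-3))/2))²/(1 + (5 + 4*(-3))/2)² = -1317*(4 + 5*((5 - 12)/2))²/(1 + (5 - 12)/2)² = -1317*(4 + 5*((½)*(-7)))²/(1 + (½)*(-7))² = -1317*(4 + 5*(-7/2))²/(1 - 7/2)² = -1317*(4 - 35/2)²/(-5/2)² = -5268*(-27/2)²/25 = -5268*729/(25*4) = -1317*729/25 = -960093/25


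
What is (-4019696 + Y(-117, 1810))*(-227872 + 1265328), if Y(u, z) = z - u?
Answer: -4168258555664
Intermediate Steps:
(-4019696 + Y(-117, 1810))*(-227872 + 1265328) = (-4019696 + (1810 - 1*(-117)))*(-227872 + 1265328) = (-4019696 + (1810 + 117))*1037456 = (-4019696 + 1927)*1037456 = -4017769*1037456 = -4168258555664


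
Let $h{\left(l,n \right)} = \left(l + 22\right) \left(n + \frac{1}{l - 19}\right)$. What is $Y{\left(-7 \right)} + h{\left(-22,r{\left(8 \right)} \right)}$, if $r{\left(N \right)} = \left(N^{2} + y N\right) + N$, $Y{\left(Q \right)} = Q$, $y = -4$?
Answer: $-7$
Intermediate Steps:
$r{\left(N \right)} = N^{2} - 3 N$ ($r{\left(N \right)} = \left(N^{2} - 4 N\right) + N = N^{2} - 3 N$)
$h{\left(l,n \right)} = \left(22 + l\right) \left(n + \frac{1}{-19 + l}\right)$
$Y{\left(-7 \right)} + h{\left(-22,r{\left(8 \right)} \right)} = -7 + \frac{22 - 22 - 418 \cdot 8 \left(-3 + 8\right) + 8 \left(-3 + 8\right) \left(-22\right)^{2} + 3 \left(-22\right) 8 \left(-3 + 8\right)}{-19 - 22} = -7 + \frac{22 - 22 - 418 \cdot 8 \cdot 5 + 8 \cdot 5 \cdot 484 + 3 \left(-22\right) 8 \cdot 5}{-41} = -7 - \frac{22 - 22 - 16720 + 40 \cdot 484 + 3 \left(-22\right) 40}{41} = -7 - \frac{22 - 22 - 16720 + 19360 - 2640}{41} = -7 - 0 = -7 + 0 = -7$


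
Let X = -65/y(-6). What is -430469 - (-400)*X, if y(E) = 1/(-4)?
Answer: -326469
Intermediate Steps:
y(E) = -¼
X = 260 (X = -65/(-¼) = -65*(-4) = 260)
-430469 - (-400)*X = -430469 - (-400)*260 = -430469 - 1*(-104000) = -430469 + 104000 = -326469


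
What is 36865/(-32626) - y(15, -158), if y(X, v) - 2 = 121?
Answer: -4049863/32626 ≈ -124.13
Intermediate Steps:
y(X, v) = 123 (y(X, v) = 2 + 121 = 123)
36865/(-32626) - y(15, -158) = 36865/(-32626) - 1*123 = 36865*(-1/32626) - 123 = -36865/32626 - 123 = -4049863/32626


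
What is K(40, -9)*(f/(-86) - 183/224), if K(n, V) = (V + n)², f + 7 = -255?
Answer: 20637475/9632 ≈ 2142.6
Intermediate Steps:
f = -262 (f = -7 - 255 = -262)
K(40, -9)*(f/(-86) - 183/224) = (-9 + 40)²*(-262/(-86) - 183/224) = 31²*(-262*(-1/86) - 183*1/224) = 961*(131/43 - 183/224) = 961*(21475/9632) = 20637475/9632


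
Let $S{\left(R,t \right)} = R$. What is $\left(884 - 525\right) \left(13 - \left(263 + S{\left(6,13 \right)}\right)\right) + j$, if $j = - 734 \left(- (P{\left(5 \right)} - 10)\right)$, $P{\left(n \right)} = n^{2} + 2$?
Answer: $-79426$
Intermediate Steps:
$P{\left(n \right)} = 2 + n^{2}$
$j = 12478$ ($j = - 734 \left(- (\left(2 + 5^{2}\right) - 10)\right) = - 734 \left(- (\left(2 + 25\right) - 10)\right) = - 734 \left(- (27 - 10)\right) = - 734 \left(\left(-1\right) 17\right) = \left(-734\right) \left(-17\right) = 12478$)
$\left(884 - 525\right) \left(13 - \left(263 + S{\left(6,13 \right)}\right)\right) + j = \left(884 - 525\right) \left(13 - \left(263 + 6\right)\right) + 12478 = 359 \left(13 - 269\right) + 12478 = 359 \left(-256\right) + 12478 = -91904 + 12478 = -79426$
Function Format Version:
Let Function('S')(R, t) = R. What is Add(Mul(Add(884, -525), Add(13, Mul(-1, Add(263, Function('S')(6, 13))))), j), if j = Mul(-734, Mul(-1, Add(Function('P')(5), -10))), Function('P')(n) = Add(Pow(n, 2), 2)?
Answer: -79426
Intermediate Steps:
Function('P')(n) = Add(2, Pow(n, 2))
j = 12478 (j = Mul(-734, Mul(-1, Add(Add(2, Pow(5, 2)), -10))) = Mul(-734, Mul(-1, Add(Add(2, 25), -10))) = Mul(-734, Mul(-1, Add(27, -10))) = Mul(-734, Mul(-1, 17)) = Mul(-734, -17) = 12478)
Add(Mul(Add(884, -525), Add(13, Mul(-1, Add(263, Function('S')(6, 13))))), j) = Add(Mul(Add(884, -525), Add(13, Mul(-1, Add(263, 6)))), 12478) = Add(Mul(359, Add(13, Mul(-1, 269))), 12478) = Add(Mul(359, Add(13, -269)), 12478) = Add(Mul(359, -256), 12478) = Add(-91904, 12478) = -79426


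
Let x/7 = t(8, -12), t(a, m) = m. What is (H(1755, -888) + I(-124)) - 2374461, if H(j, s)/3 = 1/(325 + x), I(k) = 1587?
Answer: -571862631/241 ≈ -2.3729e+6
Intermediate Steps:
x = -84 (x = 7*(-12) = -84)
H(j, s) = 3/241 (H(j, s) = 3/(325 - 84) = 3/241)
(H(1755, -888) + I(-124)) - 2374461 = (3/241 + 1587) - 2374461 = 382470/241 - 2374461 = -571862631/241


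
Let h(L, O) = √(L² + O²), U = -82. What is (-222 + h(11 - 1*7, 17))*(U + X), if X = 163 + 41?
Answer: -27084 + 122*√305 ≈ -24953.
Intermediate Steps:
X = 204
(-222 + h(11 - 1*7, 17))*(U + X) = (-222 + √((11 - 1*7)² + 17²))*(-82 + 204) = (-222 + √((11 - 7)² + 289))*122 = (-222 + √(4² + 289))*122 = (-222 + √(16 + 289))*122 = (-222 + √305)*122 = -27084 + 122*√305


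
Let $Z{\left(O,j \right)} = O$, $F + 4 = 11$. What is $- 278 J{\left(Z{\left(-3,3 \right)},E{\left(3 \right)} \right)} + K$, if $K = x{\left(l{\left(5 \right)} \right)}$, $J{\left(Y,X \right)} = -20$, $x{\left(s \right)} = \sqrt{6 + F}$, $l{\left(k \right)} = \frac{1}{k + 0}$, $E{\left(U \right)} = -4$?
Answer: $5560 + \sqrt{13} \approx 5563.6$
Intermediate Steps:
$F = 7$ ($F = -4 + 11 = 7$)
$l{\left(k \right)} = \frac{1}{k}$
$x{\left(s \right)} = \sqrt{13}$ ($x{\left(s \right)} = \sqrt{6 + 7} = \sqrt{13}$)
$K = \sqrt{13} \approx 3.6056$
$- 278 J{\left(Z{\left(-3,3 \right)},E{\left(3 \right)} \right)} + K = \left(-278\right) \left(-20\right) + \sqrt{13} = 5560 + \sqrt{13}$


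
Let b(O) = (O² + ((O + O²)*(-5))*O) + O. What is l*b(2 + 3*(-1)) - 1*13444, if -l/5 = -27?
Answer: -13444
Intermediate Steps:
l = 135 (l = -5*(-27) = 135)
b(O) = O + O² + O*(-5*O - 5*O²) (b(O) = (O² + (-5*O - 5*O²)*O) + O = (O² + O*(-5*O - 5*O²)) + O = O + O² + O*(-5*O - 5*O²))
l*b(2 + 3*(-1)) - 1*13444 = 135*((2 + 3*(-1))*(1 - 5*(2 + 3*(-1))² - 4*(2 + 3*(-1)))) - 1*13444 = 135*((2 - 3)*(1 - 5*(2 - 3)² - 4*(2 - 3))) - 13444 = 135*(-(1 - 5*(-1)² - 4*(-1))) - 13444 = 135*(-(1 - 5*1 + 4)) - 13444 = 135*(-(1 - 5 + 4)) - 13444 = 135*(-1*0) - 13444 = 135*0 - 13444 = 0 - 13444 = -13444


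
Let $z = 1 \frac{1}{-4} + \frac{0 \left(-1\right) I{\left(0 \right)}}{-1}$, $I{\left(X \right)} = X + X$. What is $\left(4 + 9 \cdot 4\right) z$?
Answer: $-10$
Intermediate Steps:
$I{\left(X \right)} = 2 X$
$z = - \frac{1}{4}$ ($z = 1 \frac{1}{-4} + \frac{0 \left(-1\right) 2 \cdot 0}{-1} = 1 \left(- \frac{1}{4}\right) + 0 \cdot 0 \left(-1\right) = - \frac{1}{4} + 0 \left(-1\right) = - \frac{1}{4} + 0 = - \frac{1}{4} \approx -0.25$)
$\left(4 + 9 \cdot 4\right) z = \left(4 + 9 \cdot 4\right) \left(- \frac{1}{4}\right) = \left(4 + 36\right) \left(- \frac{1}{4}\right) = 40 \left(- \frac{1}{4}\right) = -10$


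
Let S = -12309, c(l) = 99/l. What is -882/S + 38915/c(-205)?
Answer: -2975632829/36927 ≈ -80582.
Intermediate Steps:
-882/S + 38915/c(-205) = -882/(-12309) + 38915/((99/(-205))) = -882*(-1/12309) + 38915/((99*(-1/205))) = 294/4103 + 38915/(-99/205) = 294/4103 + 38915*(-205/99) = 294/4103 - 7977575/99 = -2975632829/36927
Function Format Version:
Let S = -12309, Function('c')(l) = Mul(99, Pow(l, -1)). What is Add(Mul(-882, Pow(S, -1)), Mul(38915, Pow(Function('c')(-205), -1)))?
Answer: Rational(-2975632829, 36927) ≈ -80582.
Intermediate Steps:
Add(Mul(-882, Pow(S, -1)), Mul(38915, Pow(Function('c')(-205), -1))) = Add(Mul(-882, Pow(-12309, -1)), Mul(38915, Pow(Mul(99, Pow(-205, -1)), -1))) = Add(Mul(-882, Rational(-1, 12309)), Mul(38915, Pow(Mul(99, Rational(-1, 205)), -1))) = Add(Rational(294, 4103), Mul(38915, Pow(Rational(-99, 205), -1))) = Add(Rational(294, 4103), Mul(38915, Rational(-205, 99))) = Add(Rational(294, 4103), Rational(-7977575, 99)) = Rational(-2975632829, 36927)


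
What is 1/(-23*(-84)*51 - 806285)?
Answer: -1/707753 ≈ -1.4129e-6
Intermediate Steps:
1/(-23*(-84)*51 - 806285) = 1/(1932*51 - 806285) = 1/(98532 - 806285) = 1/(-707753) = -1/707753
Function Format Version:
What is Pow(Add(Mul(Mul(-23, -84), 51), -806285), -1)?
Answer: Rational(-1, 707753) ≈ -1.4129e-6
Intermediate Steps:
Pow(Add(Mul(Mul(-23, -84), 51), -806285), -1) = Pow(Add(Mul(1932, 51), -806285), -1) = Pow(Add(98532, -806285), -1) = Pow(-707753, -1) = Rational(-1, 707753)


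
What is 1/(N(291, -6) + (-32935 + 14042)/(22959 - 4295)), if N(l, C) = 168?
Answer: 18664/3116659 ≈ 0.0059885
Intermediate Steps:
1/(N(291, -6) + (-32935 + 14042)/(22959 - 4295)) = 1/(168 + (-32935 + 14042)/(22959 - 4295)) = 1/(168 - 18893/18664) = 1/(3116659/18664) = 18664/3116659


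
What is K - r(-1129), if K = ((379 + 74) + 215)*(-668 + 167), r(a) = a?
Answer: -333539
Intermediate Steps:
K = -334668 (K = (453 + 215)*(-501) = 668*(-501) = -334668)
K - r(-1129) = -334668 - 1*(-1129) = -334668 + 1129 = -333539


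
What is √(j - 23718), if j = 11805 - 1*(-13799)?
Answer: √1886 ≈ 43.428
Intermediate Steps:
j = 25604 (j = 11805 + 13799 = 25604)
√(j - 23718) = √(25604 - 23718) = √1886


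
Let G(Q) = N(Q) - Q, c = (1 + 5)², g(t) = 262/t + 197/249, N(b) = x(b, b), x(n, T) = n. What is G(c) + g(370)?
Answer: 69064/46065 ≈ 1.4993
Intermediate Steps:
N(b) = b
g(t) = 197/249 + 262/t (g(t) = 262/t + 197*(1/249) = 262/t + 197/249 = 197/249 + 262/t)
c = 36 (c = 6² = 36)
G(Q) = 0 (G(Q) = Q - Q = 0)
G(c) + g(370) = 0 + (197/249 + 262/370) = 0 + (197/249 + 262*(1/370)) = 0 + (197/249 + 131/185) = 0 + 69064/46065 = 69064/46065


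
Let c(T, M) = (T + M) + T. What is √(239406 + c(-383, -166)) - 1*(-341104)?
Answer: 341104 + √238474 ≈ 3.4159e+5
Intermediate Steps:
c(T, M) = M + 2*T (c(T, M) = (M + T) + T = M + 2*T)
√(239406 + c(-383, -166)) - 1*(-341104) = √(239406 + (-166 + 2*(-383))) - 1*(-341104) = √(239406 + (-166 - 766)) + 341104 = √(239406 - 932) + 341104 = √238474 + 341104 = 341104 + √238474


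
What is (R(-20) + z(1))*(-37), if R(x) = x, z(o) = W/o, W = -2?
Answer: 814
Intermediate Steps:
z(o) = -2/o
(R(-20) + z(1))*(-37) = (-20 - 2/1)*(-37) = (-20 - 2*1)*(-37) = (-20 - 2)*(-37) = -22*(-37) = 814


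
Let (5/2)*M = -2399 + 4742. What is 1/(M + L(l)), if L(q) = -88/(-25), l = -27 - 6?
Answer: 25/23518 ≈ 0.0010630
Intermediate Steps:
l = -33
M = 4686/5 (M = 2*(-2399 + 4742)/5 = (⅖)*2343 = 4686/5 ≈ 937.20)
L(q) = 88/25 (L(q) = -88*(-1/25) = 88/25)
1/(M + L(l)) = 1/(4686/5 + 88/25) = 1/(23518/25) = 25/23518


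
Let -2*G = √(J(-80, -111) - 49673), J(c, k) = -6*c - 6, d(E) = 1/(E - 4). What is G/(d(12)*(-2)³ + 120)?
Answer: -I*√49199/238 ≈ -0.93197*I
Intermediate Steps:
d(E) = 1/(-4 + E)
J(c, k) = -6 - 6*c
G = -I*√49199/2 (G = -√((-6 - 6*(-80)) - 49673)/2 = -√((-6 + 480) - 49673)/2 = -√(474 - 49673)/2 = -I*√49199/2 ≈ -110.9*I)
G/(d(12)*(-2)³ + 120) = (-I*√49199/2)/((-2)³/(-4 + 12) + 120) = (-I*√49199/2)/(-8/8 + 120) = (-I*√49199/2)/((⅛)*(-8) + 120) = (-I*√49199/2)/(-1 + 120) = -I*√49199/2/119 = -I*√49199/2*(1/119) = -I*√49199/238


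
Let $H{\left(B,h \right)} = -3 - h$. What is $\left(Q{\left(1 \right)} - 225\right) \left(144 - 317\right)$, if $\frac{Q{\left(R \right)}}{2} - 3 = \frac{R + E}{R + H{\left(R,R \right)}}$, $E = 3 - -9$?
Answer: $\frac{118159}{3} \approx 39386.0$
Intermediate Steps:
$E = 12$ ($E = 3 + 9 = 12$)
$Q{\left(R \right)} = -2 - \frac{2 R}{3}$ ($Q{\left(R \right)} = 6 + 2 \frac{R + 12}{R - \left(3 + R\right)} = 6 + 2 \frac{12 + R}{-3} = 6 + 2 \left(12 + R\right) \left(- \frac{1}{3}\right) = 6 + 2 \left(-4 - \frac{R}{3}\right) = 6 - \left(8 + \frac{2 R}{3}\right) = -2 - \frac{2 R}{3}$)
$\left(Q{\left(1 \right)} - 225\right) \left(144 - 317\right) = \left(\left(-2 - \frac{2}{3}\right) - 225\right) \left(144 - 317\right) = \left(\left(-2 - \frac{2}{3}\right) - 225\right) \left(-173\right) = \left(- \frac{8}{3} - 225\right) \left(-173\right) = \left(- \frac{683}{3}\right) \left(-173\right) = \frac{118159}{3}$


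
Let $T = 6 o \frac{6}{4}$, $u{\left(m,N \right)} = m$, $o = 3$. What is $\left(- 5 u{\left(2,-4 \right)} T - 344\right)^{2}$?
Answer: $376996$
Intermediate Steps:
$T = 27$ ($T = 6 \cdot 3 \cdot \frac{6}{4} = 18 \cdot 6 \cdot \frac{1}{4} = 18 \cdot \frac{3}{2} = 27$)
$\left(- 5 u{\left(2,-4 \right)} T - 344\right)^{2} = \left(\left(-5\right) 2 \cdot 27 - 344\right)^{2} = \left(\left(-10\right) 27 - 344\right)^{2} = \left(-270 - 344\right)^{2} = \left(-614\right)^{2} = 376996$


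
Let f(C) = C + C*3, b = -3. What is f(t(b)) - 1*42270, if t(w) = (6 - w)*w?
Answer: -42378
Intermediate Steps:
t(w) = w*(6 - w)
f(C) = 4*C (f(C) = C + 3*C = 4*C)
f(t(b)) - 1*42270 = 4*(-3*(6 - 1*(-3))) - 1*42270 = 4*(-3*(6 + 3)) - 42270 = 4*(-3*9) - 42270 = 4*(-27) - 42270 = -108 - 42270 = -42378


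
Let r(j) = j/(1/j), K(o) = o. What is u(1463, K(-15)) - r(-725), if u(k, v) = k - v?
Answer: -524147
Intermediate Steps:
r(j) = j² (r(j) = j*j = j²)
u(1463, K(-15)) - r(-725) = (1463 - 1*(-15)) - 1*(-725)² = (1463 + 15) - 1*525625 = 1478 - 525625 = -524147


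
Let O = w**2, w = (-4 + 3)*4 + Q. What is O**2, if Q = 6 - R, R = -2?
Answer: 256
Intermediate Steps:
Q = 8 (Q = 6 - 1*(-2) = 6 + 2 = 8)
w = 4 (w = (-4 + 3)*4 + 8 = -1*4 + 8 = -4 + 8 = 4)
O = 16 (O = 4**2 = 16)
O**2 = 16**2 = 256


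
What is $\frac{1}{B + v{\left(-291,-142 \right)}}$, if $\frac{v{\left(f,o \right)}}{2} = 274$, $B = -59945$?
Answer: $- \frac{1}{59397} \approx -1.6836 \cdot 10^{-5}$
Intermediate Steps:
$v{\left(f,o \right)} = 548$ ($v{\left(f,o \right)} = 2 \cdot 274 = 548$)
$\frac{1}{B + v{\left(-291,-142 \right)}} = \frac{1}{-59945 + 548} = \frac{1}{-59397} = - \frac{1}{59397}$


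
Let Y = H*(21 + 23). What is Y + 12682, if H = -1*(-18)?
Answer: 13474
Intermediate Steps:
H = 18
Y = 792 (Y = 18*(21 + 23) = 18*44 = 792)
Y + 12682 = 792 + 12682 = 13474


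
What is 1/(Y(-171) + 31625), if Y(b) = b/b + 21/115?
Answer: 115/3637011 ≈ 3.1619e-5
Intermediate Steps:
Y(b) = 136/115 (Y(b) = 1 + 21*(1/115) = 1 + 21/115 = 136/115)
1/(Y(-171) + 31625) = 1/(136/115 + 31625) = 1/(3637011/115) = 115/3637011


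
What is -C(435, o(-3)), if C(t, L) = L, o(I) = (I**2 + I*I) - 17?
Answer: -1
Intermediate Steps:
o(I) = -17 + 2*I**2 (o(I) = (I**2 + I**2) - 17 = 2*I**2 - 17 = -17 + 2*I**2)
-C(435, o(-3)) = -(-17 + 2*(-3)**2) = -(-17 + 2*9) = -(-17 + 18) = -1*1 = -1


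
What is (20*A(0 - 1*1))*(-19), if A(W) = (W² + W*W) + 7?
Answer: -3420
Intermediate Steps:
A(W) = 7 + 2*W² (A(W) = (W² + W²) + 7 = 2*W² + 7 = 7 + 2*W²)
(20*A(0 - 1*1))*(-19) = (20*(7 + 2*(0 - 1*1)²))*(-19) = (20*(7 + 2*(0 - 1)²))*(-19) = (20*(7 + 2*(-1)²))*(-19) = (20*(7 + 2*1))*(-19) = (20*(7 + 2))*(-19) = (20*9)*(-19) = 180*(-19) = -3420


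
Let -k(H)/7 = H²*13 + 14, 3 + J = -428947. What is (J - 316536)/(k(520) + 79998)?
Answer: 372743/12263250 ≈ 0.030395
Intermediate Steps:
J = -428950 (J = -3 - 428947 = -428950)
k(H) = -98 - 91*H² (k(H) = -7*(H²*13 + 14) = -7*(13*H² + 14) = -7*(14 + 13*H²) = -98 - 91*H²)
(J - 316536)/(k(520) + 79998) = (-428950 - 316536)/((-98 - 91*520²) + 79998) = -745486/((-98 - 91*270400) + 79998) = -745486/((-98 - 24606400) + 79998) = -745486/(-24606498 + 79998) = -745486/(-24526500) = -745486*(-1/24526500) = 372743/12263250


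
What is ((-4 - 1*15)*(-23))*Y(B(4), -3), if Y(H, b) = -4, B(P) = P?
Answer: -1748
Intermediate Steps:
((-4 - 1*15)*(-23))*Y(B(4), -3) = ((-4 - 1*15)*(-23))*(-4) = ((-4 - 15)*(-23))*(-4) = -19*(-23)*(-4) = 437*(-4) = -1748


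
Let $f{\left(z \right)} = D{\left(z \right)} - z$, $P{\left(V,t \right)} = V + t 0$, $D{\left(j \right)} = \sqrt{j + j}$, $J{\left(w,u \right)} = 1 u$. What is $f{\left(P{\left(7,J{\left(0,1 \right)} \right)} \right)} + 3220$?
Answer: $3213 + \sqrt{14} \approx 3216.7$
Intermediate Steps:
$J{\left(w,u \right)} = u$
$D{\left(j \right)} = \sqrt{2} \sqrt{j}$ ($D{\left(j \right)} = \sqrt{2 j} = \sqrt{2} \sqrt{j}$)
$P{\left(V,t \right)} = V$ ($P{\left(V,t \right)} = V + 0 = V$)
$f{\left(z \right)} = - z + \sqrt{2} \sqrt{z}$ ($f{\left(z \right)} = \sqrt{2} \sqrt{z} - z = - z + \sqrt{2} \sqrt{z}$)
$f{\left(P{\left(7,J{\left(0,1 \right)} \right)} \right)} + 3220 = \left(\left(-1\right) 7 + \sqrt{2} \sqrt{7}\right) + 3220 = \left(-7 + \sqrt{14}\right) + 3220 = 3213 + \sqrt{14}$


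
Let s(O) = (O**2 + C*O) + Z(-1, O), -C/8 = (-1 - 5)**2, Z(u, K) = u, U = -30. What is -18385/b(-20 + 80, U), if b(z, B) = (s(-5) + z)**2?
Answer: -18385/2322576 ≈ -0.0079158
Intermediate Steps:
C = -288 (C = -8*(-1 - 5)**2 = -8*(-6)**2 = -8*36 = -288)
s(O) = -1 + O**2 - 288*O (s(O) = (O**2 - 288*O) - 1 = -1 + O**2 - 288*O)
b(z, B) = (1464 + z)**2 (b(z, B) = ((-1 + (-5)**2 - 288*(-5)) + z)**2 = ((-1 + 25 + 1440) + z)**2 = (1464 + z)**2)
-18385/b(-20 + 80, U) = -18385/(1464 + (-20 + 80))**2 = -18385/(1464 + 60)**2 = -18385/(1524**2) = -18385/2322576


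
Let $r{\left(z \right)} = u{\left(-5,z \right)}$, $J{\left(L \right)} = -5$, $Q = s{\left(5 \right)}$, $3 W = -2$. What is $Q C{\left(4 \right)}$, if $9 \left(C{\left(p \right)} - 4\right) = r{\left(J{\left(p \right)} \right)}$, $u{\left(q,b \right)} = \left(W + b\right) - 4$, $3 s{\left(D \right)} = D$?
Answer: $\frac{395}{81} \approx 4.8765$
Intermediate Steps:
$s{\left(D \right)} = \frac{D}{3}$
$W = - \frac{2}{3}$ ($W = \frac{1}{3} \left(-2\right) = - \frac{2}{3} \approx -0.66667$)
$Q = \frac{5}{3}$ ($Q = \frac{1}{3} \cdot 5 = \frac{5}{3} \approx 1.6667$)
$u{\left(q,b \right)} = - \frac{14}{3} + b$ ($u{\left(q,b \right)} = \left(- \frac{2}{3} + b\right) - 4 = - \frac{14}{3} + b$)
$r{\left(z \right)} = - \frac{14}{3} + z$
$C{\left(p \right)} = \frac{79}{27}$ ($C{\left(p \right)} = 4 + \frac{- \frac{14}{3} - 5}{9} = 4 + \frac{1}{9} \left(- \frac{29}{3}\right) = 4 - \frac{29}{27} = \frac{79}{27}$)
$Q C{\left(4 \right)} = \frac{5}{3} \cdot \frac{79}{27} = \frac{395}{81}$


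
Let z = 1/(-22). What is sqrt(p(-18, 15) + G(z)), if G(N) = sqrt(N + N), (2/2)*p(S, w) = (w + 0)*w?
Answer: sqrt(27225 + 11*I*sqrt(11))/11 ≈ 15.0 + 0.01005*I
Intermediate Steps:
p(S, w) = w**2 (p(S, w) = (w + 0)*w = w*w = w**2)
z = -1/22 ≈ -0.045455
G(N) = sqrt(2)*sqrt(N) (G(N) = sqrt(2*N) = sqrt(2)*sqrt(N))
sqrt(p(-18, 15) + G(z)) = sqrt(15**2 + sqrt(2)*sqrt(-1/22)) = sqrt(225 + sqrt(2)*(I*sqrt(22)/22)) = sqrt(225 + I*sqrt(11)/11)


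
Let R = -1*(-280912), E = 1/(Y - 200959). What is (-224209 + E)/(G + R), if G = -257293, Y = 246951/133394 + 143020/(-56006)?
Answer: -168307270361382644807/17730106367618023875 ≈ -9.4927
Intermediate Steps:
Y = -2623636087/3735432182 (Y = 246951*(1/133394) + 143020*(-1/56006) = 246951/133394 - 71510/28003 = -2623636087/3735432182 ≈ -0.70236)
E = -3735432182/750671339498625 (E = 1/(-2623636087/3735432182 - 200959) = 1/(-750671339498625/3735432182) = -3735432182/750671339498625 ≈ -4.9761e-6)
R = 280912
(-224209 + E)/(G + R) = (-224209 - 3735432182/750671339498625)/(-257293 + 280912) = -168307270361382644807/750671339498625/23619 = -168307270361382644807/750671339498625*1/23619 = -168307270361382644807/17730106367618023875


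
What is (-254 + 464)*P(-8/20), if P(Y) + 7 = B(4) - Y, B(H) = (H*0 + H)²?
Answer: 1974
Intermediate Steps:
B(H) = H² (B(H) = (0 + H)² = H²)
P(Y) = 9 - Y (P(Y) = -7 + (4² - Y) = -7 + (16 - Y) = 9 - Y)
(-254 + 464)*P(-8/20) = (-254 + 464)*(9 - (-8)/20) = 210*(9 - (-8)/20) = 210*(9 - 1*(-⅖)) = 210*(9 + ⅖) = 210*(47/5) = 1974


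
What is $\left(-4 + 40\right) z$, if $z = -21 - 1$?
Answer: $-792$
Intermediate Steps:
$z = -22$
$\left(-4 + 40\right) z = \left(-4 + 40\right) \left(-22\right) = 36 \left(-22\right) = -792$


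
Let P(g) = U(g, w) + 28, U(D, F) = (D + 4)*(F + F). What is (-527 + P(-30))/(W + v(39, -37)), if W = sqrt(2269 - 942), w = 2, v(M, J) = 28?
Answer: 5628/181 - 201*sqrt(1327)/181 ≈ -9.3593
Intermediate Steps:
U(D, F) = 2*F*(4 + D) (U(D, F) = (4 + D)*(2*F) = 2*F*(4 + D))
P(g) = 44 + 4*g (P(g) = 2*2*(4 + g) + 28 = (16 + 4*g) + 28 = 44 + 4*g)
W = sqrt(1327) ≈ 36.428
(-527 + P(-30))/(W + v(39, -37)) = (-527 + (44 + 4*(-30)))/(sqrt(1327) + 28) = (-527 + (44 - 120))/(28 + sqrt(1327)) = (-527 - 76)/(28 + sqrt(1327)) = -603/(28 + sqrt(1327))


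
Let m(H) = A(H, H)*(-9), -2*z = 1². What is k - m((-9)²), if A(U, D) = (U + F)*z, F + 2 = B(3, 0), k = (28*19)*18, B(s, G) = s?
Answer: 9207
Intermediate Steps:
z = -½ (z = -½*1² = -½*1 = -½ ≈ -0.50000)
k = 9576 (k = 532*18 = 9576)
F = 1 (F = -2 + 3 = 1)
A(U, D) = -½ - U/2 (A(U, D) = (U + 1)*(-½) = (1 + U)*(-½) = -½ - U/2)
m(H) = 9/2 + 9*H/2 (m(H) = (-½ - H/2)*(-9) = 9/2 + 9*H/2)
k - m((-9)²) = 9576 - (9/2 + (9/2)*(-9)²) = 9576 - (9/2 + (9/2)*81) = 9576 - (9/2 + 729/2) = 9576 - 1*369 = 9576 - 369 = 9207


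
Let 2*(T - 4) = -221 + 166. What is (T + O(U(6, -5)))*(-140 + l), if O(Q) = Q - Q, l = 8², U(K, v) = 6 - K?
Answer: 1786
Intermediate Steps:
l = 64
O(Q) = 0
T = -47/2 (T = 4 + (-221 + 166)/2 = 4 + (½)*(-55) = 4 - 55/2 = -47/2 ≈ -23.500)
(T + O(U(6, -5)))*(-140 + l) = (-47/2 + 0)*(-140 + 64) = -47/2*(-76) = 1786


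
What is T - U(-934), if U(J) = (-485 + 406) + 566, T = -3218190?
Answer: -3218677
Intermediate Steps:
U(J) = 487 (U(J) = -79 + 566 = 487)
T - U(-934) = -3218190 - 1*487 = -3218190 - 487 = -3218677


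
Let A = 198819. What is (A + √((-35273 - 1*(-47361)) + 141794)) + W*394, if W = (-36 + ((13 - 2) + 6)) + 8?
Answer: 194485 + 3*√17098 ≈ 1.9488e+5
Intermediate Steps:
W = -11 (W = (-36 + (11 + 6)) + 8 = (-36 + 17) + 8 = -19 + 8 = -11)
(A + √((-35273 - 1*(-47361)) + 141794)) + W*394 = (198819 + √((-35273 - 1*(-47361)) + 141794)) - 11*394 = (198819 + √((-35273 + 47361) + 141794)) - 4334 = (198819 + √(12088 + 141794)) - 4334 = (198819 + √153882) - 4334 = (198819 + 3*√17098) - 4334 = 194485 + 3*√17098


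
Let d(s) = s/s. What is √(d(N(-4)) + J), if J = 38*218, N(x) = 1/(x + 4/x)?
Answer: √8285 ≈ 91.022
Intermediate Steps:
J = 8284
d(s) = 1
√(d(N(-4)) + J) = √(1 + 8284) = √8285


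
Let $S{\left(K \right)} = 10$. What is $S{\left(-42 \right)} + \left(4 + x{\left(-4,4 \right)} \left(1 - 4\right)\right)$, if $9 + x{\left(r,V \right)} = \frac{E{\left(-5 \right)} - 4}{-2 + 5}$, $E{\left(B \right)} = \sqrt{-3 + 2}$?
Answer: $45 - i \approx 45.0 - 1.0 i$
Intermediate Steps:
$E{\left(B \right)} = i$ ($E{\left(B \right)} = \sqrt{-1} = i$)
$x{\left(r,V \right)} = - \frac{31}{3} + \frac{i}{3}$ ($x{\left(r,V \right)} = -9 + \frac{i - 4}{-2 + 5} = -9 + \frac{-4 + i}{3} = -9 + \left(-4 + i\right) \frac{1}{3} = -9 - \left(\frac{4}{3} - \frac{i}{3}\right) = - \frac{31}{3} + \frac{i}{3}$)
$S{\left(-42 \right)} + \left(4 + x{\left(-4,4 \right)} \left(1 - 4\right)\right) = 10 + \left(4 + \left(- \frac{31}{3} + \frac{i}{3}\right) \left(1 - 4\right)\right) = 10 + \left(4 + \left(- \frac{31}{3} + \frac{i}{3}\right) \left(-3\right)\right) = 10 + \left(4 + \left(31 - i\right)\right) = 10 + \left(35 - i\right) = 45 - i$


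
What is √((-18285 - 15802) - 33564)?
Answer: I*√67651 ≈ 260.1*I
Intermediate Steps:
√((-18285 - 15802) - 33564) = √(-34087 - 33564) = √(-67651) = I*√67651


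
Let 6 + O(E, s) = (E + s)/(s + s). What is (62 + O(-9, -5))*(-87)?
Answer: -24969/5 ≈ -4993.8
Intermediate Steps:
O(E, s) = -6 + (E + s)/(2*s) (O(E, s) = -6 + (E + s)/(s + s) = -6 + (E + s)/((2*s)) = -6 + (E + s)*(1/(2*s)) = -6 + (E + s)/(2*s))
(62 + O(-9, -5))*(-87) = (62 + (½)*(-9 - 11*(-5))/(-5))*(-87) = (62 + (½)*(-⅕)*(-9 + 55))*(-87) = (62 + (½)*(-⅕)*46)*(-87) = (62 - 23/5)*(-87) = (287/5)*(-87) = -24969/5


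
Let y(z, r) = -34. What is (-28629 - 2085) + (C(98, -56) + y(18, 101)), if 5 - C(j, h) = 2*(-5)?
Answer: -30733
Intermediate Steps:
C(j, h) = 15 (C(j, h) = 5 - 2*(-5) = 5 - 1*(-10) = 5 + 10 = 15)
(-28629 - 2085) + (C(98, -56) + y(18, 101)) = (-28629 - 2085) + (15 - 34) = -30714 - 19 = -30733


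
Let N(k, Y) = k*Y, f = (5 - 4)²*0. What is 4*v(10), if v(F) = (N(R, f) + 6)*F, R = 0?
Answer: 240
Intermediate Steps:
f = 0 (f = 1²*0 = 1*0 = 0)
N(k, Y) = Y*k
v(F) = 6*F (v(F) = (0*0 + 6)*F = (0 + 6)*F = 6*F)
4*v(10) = 4*(6*10) = 4*60 = 240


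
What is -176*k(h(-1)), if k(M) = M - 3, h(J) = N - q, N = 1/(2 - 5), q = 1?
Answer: 2288/3 ≈ 762.67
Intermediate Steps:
N = -1/3 (N = 1/(-3) = -1/3 ≈ -0.33333)
h(J) = -4/3 (h(J) = -1/3 - 1*1 = -1/3 - 1 = -4/3)
k(M) = -3 + M
-176*k(h(-1)) = -176*(-3 - 4/3) = -176*(-13/3) = 2288/3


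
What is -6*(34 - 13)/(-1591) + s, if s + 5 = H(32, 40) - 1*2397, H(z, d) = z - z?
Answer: -3821456/1591 ≈ -2401.9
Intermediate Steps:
H(z, d) = 0
s = -2402 (s = -5 + (0 - 1*2397) = -5 + (0 - 2397) = -5 - 2397 = -2402)
-6*(34 - 13)/(-1591) + s = -6*(34 - 13)/(-1591) - 2402 = -6*21*(-1/1591) - 2402 = -126*(-1/1591) - 2402 = 126/1591 - 2402 = -3821456/1591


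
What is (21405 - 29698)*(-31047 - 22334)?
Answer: 442688633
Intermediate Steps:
(21405 - 29698)*(-31047 - 22334) = -8293*(-53381) = 442688633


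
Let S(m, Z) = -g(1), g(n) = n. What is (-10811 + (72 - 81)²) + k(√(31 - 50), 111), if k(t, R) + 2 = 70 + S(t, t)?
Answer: -10663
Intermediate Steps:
S(m, Z) = -1 (S(m, Z) = -1*1 = -1)
k(t, R) = 67 (k(t, R) = -2 + (70 - 1) = -2 + 69 = 67)
(-10811 + (72 - 81)²) + k(√(31 - 50), 111) = (-10811 + (72 - 81)²) + 67 = (-10811 + (-9)²) + 67 = (-10811 + 81) + 67 = -10730 + 67 = -10663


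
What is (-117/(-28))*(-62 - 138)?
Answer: -5850/7 ≈ -835.71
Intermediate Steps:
(-117/(-28))*(-62 - 138) = -117*(-1/28)*(-200) = (117/28)*(-200) = -5850/7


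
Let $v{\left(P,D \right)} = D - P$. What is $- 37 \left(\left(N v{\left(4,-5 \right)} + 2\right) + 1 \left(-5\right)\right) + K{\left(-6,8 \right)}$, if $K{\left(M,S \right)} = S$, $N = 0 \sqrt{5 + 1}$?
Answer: $119$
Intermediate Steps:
$N = 0$ ($N = 0 \sqrt{6} = 0$)
$- 37 \left(\left(N v{\left(4,-5 \right)} + 2\right) + 1 \left(-5\right)\right) + K{\left(-6,8 \right)} = - 37 \left(\left(0 \left(-5 - 4\right) + 2\right) + 1 \left(-5\right)\right) + 8 = - 37 \left(\left(0 \left(-5 - 4\right) + 2\right) - 5\right) + 8 = - 37 \left(\left(0 \left(-9\right) + 2\right) - 5\right) + 8 = - 37 \left(\left(0 + 2\right) - 5\right) + 8 = - 37 \left(2 - 5\right) + 8 = \left(-37\right) \left(-3\right) + 8 = 111 + 8 = 119$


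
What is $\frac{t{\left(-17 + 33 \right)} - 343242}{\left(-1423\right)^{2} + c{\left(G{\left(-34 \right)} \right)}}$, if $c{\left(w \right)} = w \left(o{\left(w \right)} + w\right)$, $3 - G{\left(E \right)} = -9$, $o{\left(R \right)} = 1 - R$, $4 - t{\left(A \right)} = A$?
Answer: $- \frac{343254}{2024941} \approx -0.16951$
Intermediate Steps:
$t{\left(A \right)} = 4 - A$
$G{\left(E \right)} = 12$ ($G{\left(E \right)} = 3 - -9 = 3 + 9 = 12$)
$c{\left(w \right)} = w$ ($c{\left(w \right)} = w \left(\left(1 - w\right) + w\right) = w 1 = w$)
$\frac{t{\left(-17 + 33 \right)} - 343242}{\left(-1423\right)^{2} + c{\left(G{\left(-34 \right)} \right)}} = \frac{\left(4 - \left(-17 + 33\right)\right) - 343242}{\left(-1423\right)^{2} + 12} = \frac{\left(4 - 16\right) - 343242}{2024929 + 12} = \frac{\left(4 - 16\right) - 343242}{2024941} = \left(-12 - 343242\right) \frac{1}{2024941} = \left(-343254\right) \frac{1}{2024941} = - \frac{343254}{2024941}$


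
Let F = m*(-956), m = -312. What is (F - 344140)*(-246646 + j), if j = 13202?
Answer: 10707609392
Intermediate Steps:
F = 298272 (F = -312*(-956) = 298272)
(F - 344140)*(-246646 + j) = (298272 - 344140)*(-246646 + 13202) = -45868*(-233444) = 10707609392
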